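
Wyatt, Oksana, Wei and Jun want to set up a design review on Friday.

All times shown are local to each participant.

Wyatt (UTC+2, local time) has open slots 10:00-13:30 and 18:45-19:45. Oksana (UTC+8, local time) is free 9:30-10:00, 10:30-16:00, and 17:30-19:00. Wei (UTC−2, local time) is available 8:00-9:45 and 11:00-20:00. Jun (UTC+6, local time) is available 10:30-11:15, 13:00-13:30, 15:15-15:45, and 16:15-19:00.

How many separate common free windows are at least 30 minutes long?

Wyatt → UTC: 08:00–11:30, 16:45–17:45.
Oksana → UTC: 01:30–02:00, 02:30–08:00, 09:30–11:00.
Wei → UTC: 10:00–11:45, 13:00–22:00.
Jun → UTC: 04:30–05:15, 07:00–07:30, 09:15–09:45, 10:15–13:00.
Wyatt ∩ Oksana: 09:30–11:00.
Wyatt ∩ Oksana ∩ Wei: 10:00–11:00.
Wyatt ∩ Oksana ∩ Wei ∩ Jun: 10:15–11:00.
Windows ≥ 30 min: 10:15–11:00.
That's 1 window.

1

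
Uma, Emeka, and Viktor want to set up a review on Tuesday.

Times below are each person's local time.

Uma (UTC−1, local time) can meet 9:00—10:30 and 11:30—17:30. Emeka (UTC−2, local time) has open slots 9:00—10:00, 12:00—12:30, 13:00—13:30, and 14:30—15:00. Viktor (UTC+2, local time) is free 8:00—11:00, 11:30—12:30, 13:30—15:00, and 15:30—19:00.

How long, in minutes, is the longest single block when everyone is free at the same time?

30 minutes

Uma → UTC: 10:00–11:30, 12:30–18:30.
Emeka → UTC: 11:00–12:00, 14:00–14:30, 15:00–15:30, 16:30–17:00.
Viktor → UTC: 06:00–09:00, 09:30–10:30, 11:30–13:00, 13:30–17:00.
Uma ∩ Emeka: 11:00–11:30, 14:00–14:30, 15:00–15:30, 16:30–17:00.
Uma ∩ Emeka ∩ Viktor: 14:00–14:30, 15:00–15:30, 16:30–17:00.
Common window lengths: 30, 30, 30 min; longest is 30.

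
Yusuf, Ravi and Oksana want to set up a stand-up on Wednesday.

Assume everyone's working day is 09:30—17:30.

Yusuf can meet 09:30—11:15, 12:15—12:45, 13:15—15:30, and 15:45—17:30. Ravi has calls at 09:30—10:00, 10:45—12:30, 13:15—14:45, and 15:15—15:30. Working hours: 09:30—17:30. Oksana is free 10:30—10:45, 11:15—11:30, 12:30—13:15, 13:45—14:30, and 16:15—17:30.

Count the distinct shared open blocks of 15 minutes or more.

3

Ravi free within 09:30–17:30: 10:00–10:45, 12:30–13:15, 14:45–15:15, 15:30–17:30.
Yusuf ∩ Ravi: 10:00–10:45, 12:30–12:45, 14:45–15:15, 15:45–17:30.
Yusuf ∩ Ravi ∩ Oksana: 10:30–10:45, 12:30–12:45, 16:15–17:30.
Windows ≥ 15 min: 10:30–10:45, 12:30–12:45, 16:15–17:30.
That's 3 windows.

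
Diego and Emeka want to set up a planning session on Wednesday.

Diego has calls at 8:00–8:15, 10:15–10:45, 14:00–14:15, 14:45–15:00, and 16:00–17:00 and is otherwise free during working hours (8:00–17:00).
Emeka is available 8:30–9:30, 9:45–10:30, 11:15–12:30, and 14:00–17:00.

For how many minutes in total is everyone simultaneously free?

255 minutes

Diego free within 08:00–17:00: 08:15–10:15, 10:45–14:00, 14:15–14:45, 15:00–16:00.
Diego ∩ Emeka: 08:30–09:30, 09:45–10:15, 11:15–12:30, 14:15–14:45, 15:00–16:00.
Total common minutes: 60 + 30 + 75 + 30 + 60 = 255.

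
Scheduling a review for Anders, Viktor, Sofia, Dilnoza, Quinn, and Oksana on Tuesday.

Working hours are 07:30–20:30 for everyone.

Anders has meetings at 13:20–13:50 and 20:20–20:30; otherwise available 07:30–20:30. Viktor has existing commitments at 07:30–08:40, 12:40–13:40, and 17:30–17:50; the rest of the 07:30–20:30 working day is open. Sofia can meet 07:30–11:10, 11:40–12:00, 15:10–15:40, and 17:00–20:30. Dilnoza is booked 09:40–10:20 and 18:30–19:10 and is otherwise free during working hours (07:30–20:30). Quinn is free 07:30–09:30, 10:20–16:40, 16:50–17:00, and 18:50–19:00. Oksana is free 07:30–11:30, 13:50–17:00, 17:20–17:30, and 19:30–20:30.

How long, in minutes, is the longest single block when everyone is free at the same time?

Anders free within 07:30–20:30: 07:30–13:20, 13:50–20:20.
Viktor free within 07:30–20:30: 08:40–12:40, 13:40–17:30, 17:50–20:30.
Dilnoza free within 07:30–20:30: 07:30–09:40, 10:20–18:30, 19:10–20:30.
Anders ∩ Viktor: 08:40–12:40, 13:50–17:30, 17:50–20:20.
Anders ∩ Viktor ∩ Sofia: 08:40–11:10, 11:40–12:00, 15:10–15:40, 17:00–17:30, 17:50–20:20.
Anders ∩ Viktor ∩ Sofia ∩ Dilnoza: 08:40–09:40, 10:20–11:10, 11:40–12:00, 15:10–15:40, 17:00–17:30, 17:50–18:30, 19:10–20:20.
Anders ∩ Viktor ∩ Sofia ∩ Dilnoza ∩ Quinn: 08:40–09:30, 10:20–11:10, 11:40–12:00, 15:10–15:40.
Anders ∩ Viktor ∩ Sofia ∩ Dilnoza ∩ Quinn ∩ Oksana: 08:40–09:30, 10:20–11:10, 15:10–15:40.
Common window lengths: 50, 50, 30 min; longest is 50.

50 minutes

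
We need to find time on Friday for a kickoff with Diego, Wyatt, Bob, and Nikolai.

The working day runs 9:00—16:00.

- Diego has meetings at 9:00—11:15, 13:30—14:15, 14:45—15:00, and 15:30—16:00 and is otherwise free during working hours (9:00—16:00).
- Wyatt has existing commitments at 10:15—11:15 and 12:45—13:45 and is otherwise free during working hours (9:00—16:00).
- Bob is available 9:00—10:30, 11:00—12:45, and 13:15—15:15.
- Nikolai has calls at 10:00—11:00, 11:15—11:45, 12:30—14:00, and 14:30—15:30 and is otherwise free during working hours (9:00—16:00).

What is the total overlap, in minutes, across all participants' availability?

Diego free within 09:00–16:00: 11:15–13:30, 14:15–14:45, 15:00–15:30.
Wyatt free within 09:00–16:00: 09:00–10:15, 11:15–12:45, 13:45–16:00.
Nikolai free within 09:00–16:00: 09:00–10:00, 11:00–11:15, 11:45–12:30, 14:00–14:30, 15:30–16:00.
Diego ∩ Wyatt: 11:15–12:45, 14:15–14:45, 15:00–15:30.
Diego ∩ Wyatt ∩ Bob: 11:15–12:45, 14:15–14:45, 15:00–15:15.
Diego ∩ Wyatt ∩ Bob ∩ Nikolai: 11:45–12:30, 14:15–14:30.
Total common minutes: 45 + 15 = 60.

60 minutes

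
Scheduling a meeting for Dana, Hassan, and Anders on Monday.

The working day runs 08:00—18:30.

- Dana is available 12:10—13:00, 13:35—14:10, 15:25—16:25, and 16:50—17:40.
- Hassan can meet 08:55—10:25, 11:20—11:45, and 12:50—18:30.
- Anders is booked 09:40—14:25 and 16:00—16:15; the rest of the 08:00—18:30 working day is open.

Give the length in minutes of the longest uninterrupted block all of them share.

50 minutes

Anders free within 08:00–18:30: 08:00–09:40, 14:25–16:00, 16:15–18:30.
Dana ∩ Hassan: 12:50–13:00, 13:35–14:10, 15:25–16:25, 16:50–17:40.
Dana ∩ Hassan ∩ Anders: 15:25–16:00, 16:15–16:25, 16:50–17:40.
Common window lengths: 35, 10, 50 min; longest is 50.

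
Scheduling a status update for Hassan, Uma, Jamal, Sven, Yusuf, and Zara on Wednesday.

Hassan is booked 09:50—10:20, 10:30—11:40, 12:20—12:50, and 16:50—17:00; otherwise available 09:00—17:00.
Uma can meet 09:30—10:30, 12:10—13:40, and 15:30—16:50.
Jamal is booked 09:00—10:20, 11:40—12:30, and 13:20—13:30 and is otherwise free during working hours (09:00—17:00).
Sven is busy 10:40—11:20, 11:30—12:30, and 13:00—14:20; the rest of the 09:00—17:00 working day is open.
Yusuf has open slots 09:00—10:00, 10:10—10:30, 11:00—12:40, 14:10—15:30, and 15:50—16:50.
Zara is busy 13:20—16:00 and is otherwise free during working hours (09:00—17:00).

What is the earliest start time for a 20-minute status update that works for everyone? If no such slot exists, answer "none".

16:00

Hassan free within 09:00–17:00: 09:00–09:50, 10:20–10:30, 11:40–12:20, 12:50–16:50.
Jamal free within 09:00–17:00: 10:20–11:40, 12:30–13:20, 13:30–17:00.
Sven free within 09:00–17:00: 09:00–10:40, 11:20–11:30, 12:30–13:00, 14:20–17:00.
Zara free within 09:00–17:00: 09:00–13:20, 16:00–17:00.
Hassan ∩ Uma: 09:30–09:50, 10:20–10:30, 12:10–12:20, 12:50–13:40, 15:30–16:50.
Hassan ∩ Uma ∩ Jamal: 10:20–10:30, 12:50–13:20, 13:30–13:40, 15:30–16:50.
Hassan ∩ Uma ∩ Jamal ∩ Sven: 10:20–10:30, 12:50–13:00, 15:30–16:50.
Hassan ∩ Uma ∩ Jamal ∩ Sven ∩ Yusuf: 10:20–10:30, 15:50–16:50.
Hassan ∩ Uma ∩ Jamal ∩ Sven ∩ Yusuf ∩ Zara: 10:20–10:30, 16:00–16:50.
Windows ≥ 20 min: 16:00–16:50.
Earliest such window starts at 16:00.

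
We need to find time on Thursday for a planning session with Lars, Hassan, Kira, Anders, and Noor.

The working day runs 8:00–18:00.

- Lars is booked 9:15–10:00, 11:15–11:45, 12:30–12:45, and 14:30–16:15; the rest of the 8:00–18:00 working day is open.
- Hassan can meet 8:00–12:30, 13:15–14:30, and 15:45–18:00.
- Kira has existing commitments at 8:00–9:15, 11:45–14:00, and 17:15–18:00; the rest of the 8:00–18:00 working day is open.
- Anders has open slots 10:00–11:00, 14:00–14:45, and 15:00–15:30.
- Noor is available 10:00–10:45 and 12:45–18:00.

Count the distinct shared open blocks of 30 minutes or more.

2

Lars free within 08:00–18:00: 08:00–09:15, 10:00–11:15, 11:45–12:30, 12:45–14:30, 16:15–18:00.
Kira free within 08:00–18:00: 09:15–11:45, 14:00–17:15.
Lars ∩ Hassan: 08:00–09:15, 10:00–11:15, 11:45–12:30, 13:15–14:30, 16:15–18:00.
Lars ∩ Hassan ∩ Kira: 10:00–11:15, 14:00–14:30, 16:15–17:15.
Lars ∩ Hassan ∩ Kira ∩ Anders: 10:00–11:00, 14:00–14:30.
Lars ∩ Hassan ∩ Kira ∩ Anders ∩ Noor: 10:00–10:45, 14:00–14:30.
Windows ≥ 30 min: 10:00–10:45, 14:00–14:30.
That's 2 windows.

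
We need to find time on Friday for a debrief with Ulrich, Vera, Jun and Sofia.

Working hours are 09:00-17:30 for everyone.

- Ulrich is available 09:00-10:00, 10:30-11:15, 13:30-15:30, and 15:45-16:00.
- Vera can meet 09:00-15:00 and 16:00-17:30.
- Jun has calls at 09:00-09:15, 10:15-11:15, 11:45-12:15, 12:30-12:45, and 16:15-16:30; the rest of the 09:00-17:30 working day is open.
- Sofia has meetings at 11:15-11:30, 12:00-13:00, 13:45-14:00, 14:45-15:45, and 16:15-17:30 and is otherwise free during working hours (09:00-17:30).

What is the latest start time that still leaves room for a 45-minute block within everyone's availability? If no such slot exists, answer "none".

Jun free within 09:00–17:30: 09:15–10:15, 11:15–11:45, 12:15–12:30, 12:45–16:15, 16:30–17:30.
Sofia free within 09:00–17:30: 09:00–11:15, 11:30–12:00, 13:00–13:45, 14:00–14:45, 15:45–16:15.
Ulrich ∩ Vera: 09:00–10:00, 10:30–11:15, 13:30–15:00.
Ulrich ∩ Vera ∩ Jun: 09:15–10:00, 13:30–15:00.
Ulrich ∩ Vera ∩ Jun ∩ Sofia: 09:15–10:00, 13:30–13:45, 14:00–14:45.
Windows ≥ 45 min: 09:15–10:00, 14:00–14:45.
Latest start in the last window 14:00–14:45 is 14:45 − 45 min = 14:00.

14:00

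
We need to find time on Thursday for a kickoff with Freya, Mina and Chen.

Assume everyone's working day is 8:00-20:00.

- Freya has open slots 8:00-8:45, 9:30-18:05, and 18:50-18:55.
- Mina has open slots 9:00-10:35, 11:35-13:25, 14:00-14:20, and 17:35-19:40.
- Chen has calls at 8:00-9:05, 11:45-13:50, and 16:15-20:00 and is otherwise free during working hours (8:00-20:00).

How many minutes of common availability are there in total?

Chen free within 08:00–20:00: 09:05–11:45, 13:50–16:15.
Freya ∩ Mina: 09:30–10:35, 11:35–13:25, 14:00–14:20, 17:35–18:05, 18:50–18:55.
Freya ∩ Mina ∩ Chen: 09:30–10:35, 11:35–11:45, 14:00–14:20.
Total common minutes: 65 + 10 + 20 = 95.

95 minutes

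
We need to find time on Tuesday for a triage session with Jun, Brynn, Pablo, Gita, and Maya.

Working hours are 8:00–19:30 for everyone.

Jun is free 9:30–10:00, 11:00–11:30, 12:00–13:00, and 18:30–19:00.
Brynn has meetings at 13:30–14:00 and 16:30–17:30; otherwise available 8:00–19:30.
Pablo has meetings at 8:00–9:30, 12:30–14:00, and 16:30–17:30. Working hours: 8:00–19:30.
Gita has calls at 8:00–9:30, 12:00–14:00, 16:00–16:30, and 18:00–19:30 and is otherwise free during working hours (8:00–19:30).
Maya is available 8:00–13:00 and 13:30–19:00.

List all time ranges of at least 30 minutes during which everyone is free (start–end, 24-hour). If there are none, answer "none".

Brynn free within 08:00–19:30: 08:00–13:30, 14:00–16:30, 17:30–19:30.
Pablo free within 08:00–19:30: 09:30–12:30, 14:00–16:30, 17:30–19:30.
Gita free within 08:00–19:30: 09:30–12:00, 14:00–16:00, 16:30–18:00.
Jun ∩ Brynn: 09:30–10:00, 11:00–11:30, 12:00–13:00, 18:30–19:00.
Jun ∩ Brynn ∩ Pablo: 09:30–10:00, 11:00–11:30, 12:00–12:30, 18:30–19:00.
Jun ∩ Brynn ∩ Pablo ∩ Gita: 09:30–10:00, 11:00–11:30.
Jun ∩ Brynn ∩ Pablo ∩ Gita ∩ Maya: 09:30–10:00, 11:00–11:30.
Windows ≥ 30 min: 09:30–10:00, 11:00–11:30.

09:30–10:00, 11:00–11:30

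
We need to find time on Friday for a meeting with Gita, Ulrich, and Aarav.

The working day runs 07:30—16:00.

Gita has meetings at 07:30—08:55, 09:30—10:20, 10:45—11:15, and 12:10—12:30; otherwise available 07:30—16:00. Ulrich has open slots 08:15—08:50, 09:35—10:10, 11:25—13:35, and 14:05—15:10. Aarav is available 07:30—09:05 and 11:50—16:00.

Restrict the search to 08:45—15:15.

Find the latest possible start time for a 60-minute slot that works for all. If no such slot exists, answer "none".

Gita free within 07:30–16:00: 08:55–09:30, 10:20–10:45, 11:15–12:10, 12:30–16:00.
Gita ∩ Ulrich: 11:25–12:10, 12:30–13:35, 14:05–15:10.
Gita ∩ Ulrich ∩ Aarav: 11:50–12:10, 12:30–13:35, 14:05–15:10.
Restricted to 08:45–15:15: 11:50–12:10, 12:30–13:35, 14:05–15:10.
Windows ≥ 60 min: 12:30–13:35, 14:05–15:10.
Latest start in the last window 14:05–15:10 is 15:10 − 60 min = 14:10.

14:10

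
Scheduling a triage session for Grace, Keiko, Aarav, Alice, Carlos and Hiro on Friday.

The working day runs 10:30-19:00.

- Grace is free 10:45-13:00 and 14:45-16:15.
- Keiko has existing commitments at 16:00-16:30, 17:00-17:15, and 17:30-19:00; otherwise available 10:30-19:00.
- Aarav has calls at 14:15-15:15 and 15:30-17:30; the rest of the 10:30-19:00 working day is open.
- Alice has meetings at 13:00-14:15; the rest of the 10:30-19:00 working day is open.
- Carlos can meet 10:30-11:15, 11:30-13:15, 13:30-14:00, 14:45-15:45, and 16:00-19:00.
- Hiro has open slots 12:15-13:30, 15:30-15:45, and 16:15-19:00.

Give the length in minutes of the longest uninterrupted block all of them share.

45 minutes

Keiko free within 10:30–19:00: 10:30–16:00, 16:30–17:00, 17:15–17:30.
Aarav free within 10:30–19:00: 10:30–14:15, 15:15–15:30, 17:30–19:00.
Alice free within 10:30–19:00: 10:30–13:00, 14:15–19:00.
Grace ∩ Keiko: 10:45–13:00, 14:45–16:00.
Grace ∩ Keiko ∩ Aarav: 10:45–13:00, 15:15–15:30.
Grace ∩ Keiko ∩ Aarav ∩ Alice: 10:45–13:00, 15:15–15:30.
Grace ∩ Keiko ∩ Aarav ∩ Alice ∩ Carlos: 10:45–11:15, 11:30–13:00, 15:15–15:30.
Grace ∩ Keiko ∩ Aarav ∩ Alice ∩ Carlos ∩ Hiro: 12:15–13:00.
Single common window of 45 minutes.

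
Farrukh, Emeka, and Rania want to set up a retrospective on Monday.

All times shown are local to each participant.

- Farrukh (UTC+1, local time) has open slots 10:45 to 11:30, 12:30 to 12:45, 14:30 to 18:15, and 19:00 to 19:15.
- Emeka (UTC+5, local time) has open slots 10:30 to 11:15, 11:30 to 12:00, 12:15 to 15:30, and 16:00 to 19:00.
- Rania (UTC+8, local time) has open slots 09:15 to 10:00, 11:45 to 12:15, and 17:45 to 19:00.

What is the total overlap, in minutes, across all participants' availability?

45 minutes

Farrukh → UTC: 09:45–10:30, 11:30–11:45, 13:30–17:15, 18:00–18:15.
Emeka → UTC: 05:30–06:15, 06:30–07:00, 07:15–10:30, 11:00–14:00.
Rania → UTC: 01:15–02:00, 03:45–04:15, 09:45–11:00.
Farrukh ∩ Emeka: 09:45–10:30, 11:30–11:45, 13:30–14:00.
Farrukh ∩ Emeka ∩ Rania: 09:45–10:30.
Total common minutes: 45.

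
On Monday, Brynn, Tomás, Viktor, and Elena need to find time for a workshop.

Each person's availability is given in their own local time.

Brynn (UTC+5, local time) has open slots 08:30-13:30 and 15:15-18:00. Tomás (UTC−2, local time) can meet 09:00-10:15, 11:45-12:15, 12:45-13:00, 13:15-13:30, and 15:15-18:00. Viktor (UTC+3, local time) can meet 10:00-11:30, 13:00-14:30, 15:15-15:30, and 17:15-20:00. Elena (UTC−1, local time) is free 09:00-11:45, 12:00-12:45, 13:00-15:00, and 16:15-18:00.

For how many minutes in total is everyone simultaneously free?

Brynn → UTC: 03:30–08:30, 10:15–13:00.
Tomás → UTC: 11:00–12:15, 13:45–14:15, 14:45–15:00, 15:15–15:30, 17:15–20:00.
Viktor → UTC: 07:00–08:30, 10:00–11:30, 12:15–12:30, 14:15–17:00.
Elena → UTC: 10:00–12:45, 13:00–13:45, 14:00–16:00, 17:15–19:00.
Brynn ∩ Tomás: 11:00–12:15.
Brynn ∩ Tomás ∩ Viktor: 11:00–11:30.
Brynn ∩ Tomás ∩ Viktor ∩ Elena: 11:00–11:30.
Total common minutes: 30.

30 minutes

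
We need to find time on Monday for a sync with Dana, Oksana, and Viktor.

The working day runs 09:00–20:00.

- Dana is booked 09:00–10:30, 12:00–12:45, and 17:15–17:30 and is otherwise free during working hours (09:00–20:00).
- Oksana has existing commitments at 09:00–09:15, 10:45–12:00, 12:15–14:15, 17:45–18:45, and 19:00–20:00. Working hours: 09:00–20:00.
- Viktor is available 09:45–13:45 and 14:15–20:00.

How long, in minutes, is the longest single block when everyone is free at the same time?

Dana free within 09:00–20:00: 10:30–12:00, 12:45–17:15, 17:30–20:00.
Oksana free within 09:00–20:00: 09:15–10:45, 12:00–12:15, 14:15–17:45, 18:45–19:00.
Dana ∩ Oksana: 10:30–10:45, 14:15–17:15, 17:30–17:45, 18:45–19:00.
Dana ∩ Oksana ∩ Viktor: 10:30–10:45, 14:15–17:15, 17:30–17:45, 18:45–19:00.
Common window lengths: 15, 180, 15, 15 min; longest is 180.

180 minutes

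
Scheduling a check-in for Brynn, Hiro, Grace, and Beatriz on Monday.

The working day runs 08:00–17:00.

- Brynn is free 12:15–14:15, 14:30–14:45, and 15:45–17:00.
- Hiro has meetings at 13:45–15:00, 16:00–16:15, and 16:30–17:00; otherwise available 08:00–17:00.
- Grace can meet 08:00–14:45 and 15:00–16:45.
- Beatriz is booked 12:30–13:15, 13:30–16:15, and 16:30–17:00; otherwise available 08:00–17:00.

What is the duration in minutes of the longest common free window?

Hiro free within 08:00–17:00: 08:00–13:45, 15:00–16:00, 16:15–16:30.
Beatriz free within 08:00–17:00: 08:00–12:30, 13:15–13:30, 16:15–16:30.
Brynn ∩ Hiro: 12:15–13:45, 15:45–16:00, 16:15–16:30.
Brynn ∩ Hiro ∩ Grace: 12:15–13:45, 15:45–16:00, 16:15–16:30.
Brynn ∩ Hiro ∩ Grace ∩ Beatriz: 12:15–12:30, 13:15–13:30, 16:15–16:30.
Common window lengths: 15, 15, 15 min; longest is 15.

15 minutes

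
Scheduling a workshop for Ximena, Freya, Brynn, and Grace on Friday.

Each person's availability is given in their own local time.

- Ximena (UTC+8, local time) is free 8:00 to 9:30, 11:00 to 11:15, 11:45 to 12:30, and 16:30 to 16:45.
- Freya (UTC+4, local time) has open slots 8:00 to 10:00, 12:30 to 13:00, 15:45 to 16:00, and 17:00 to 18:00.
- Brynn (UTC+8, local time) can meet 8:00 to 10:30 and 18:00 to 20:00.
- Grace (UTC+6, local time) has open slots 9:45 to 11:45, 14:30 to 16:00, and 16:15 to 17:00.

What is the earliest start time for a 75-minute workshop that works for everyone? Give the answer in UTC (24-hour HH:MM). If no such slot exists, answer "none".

none

Ximena → UTC: 00:00–01:30, 03:00–03:15, 03:45–04:30, 08:30–08:45.
Freya → UTC: 04:00–06:00, 08:30–09:00, 11:45–12:00, 13:00–14:00.
Brynn → UTC: 00:00–02:30, 10:00–12:00.
Grace → UTC: 03:45–05:45, 08:30–10:00, 10:15–11:00.
Ximena ∩ Freya: 04:00–04:30, 08:30–08:45.
Ximena ∩ Freya ∩ Brynn: (none).
Ximena ∩ Freya ∩ Brynn ∩ Grace: (none).
Windows ≥ 75 min: (none).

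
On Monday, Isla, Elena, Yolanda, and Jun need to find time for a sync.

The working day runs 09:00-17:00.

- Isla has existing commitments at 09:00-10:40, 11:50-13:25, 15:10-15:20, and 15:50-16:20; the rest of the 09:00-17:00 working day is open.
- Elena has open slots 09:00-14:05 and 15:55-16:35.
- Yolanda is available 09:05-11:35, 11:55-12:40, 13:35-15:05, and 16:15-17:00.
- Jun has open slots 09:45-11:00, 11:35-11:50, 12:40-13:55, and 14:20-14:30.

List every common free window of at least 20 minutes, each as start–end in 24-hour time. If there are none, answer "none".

Isla free within 09:00–17:00: 10:40–11:50, 13:25–15:10, 15:20–15:50, 16:20–17:00.
Isla ∩ Elena: 10:40–11:50, 13:25–14:05, 16:20–16:35.
Isla ∩ Elena ∩ Yolanda: 10:40–11:35, 13:35–14:05, 16:20–16:35.
Isla ∩ Elena ∩ Yolanda ∩ Jun: 10:40–11:00, 13:35–13:55.
Windows ≥ 20 min: 10:40–11:00, 13:35–13:55.

10:40–11:00, 13:35–13:55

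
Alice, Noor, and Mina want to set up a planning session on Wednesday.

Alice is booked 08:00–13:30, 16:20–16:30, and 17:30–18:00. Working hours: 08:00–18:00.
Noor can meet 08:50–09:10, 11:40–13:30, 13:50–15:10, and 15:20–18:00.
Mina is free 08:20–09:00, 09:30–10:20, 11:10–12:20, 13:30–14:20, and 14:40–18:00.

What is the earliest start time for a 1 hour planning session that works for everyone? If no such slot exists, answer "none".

Alice free within 08:00–18:00: 13:30–16:20, 16:30–17:30.
Alice ∩ Noor: 13:50–15:10, 15:20–16:20, 16:30–17:30.
Alice ∩ Noor ∩ Mina: 13:50–14:20, 14:40–15:10, 15:20–16:20, 16:30–17:30.
Windows ≥ 60 min: 15:20–16:20, 16:30–17:30.
Earliest such window starts at 15:20.

15:20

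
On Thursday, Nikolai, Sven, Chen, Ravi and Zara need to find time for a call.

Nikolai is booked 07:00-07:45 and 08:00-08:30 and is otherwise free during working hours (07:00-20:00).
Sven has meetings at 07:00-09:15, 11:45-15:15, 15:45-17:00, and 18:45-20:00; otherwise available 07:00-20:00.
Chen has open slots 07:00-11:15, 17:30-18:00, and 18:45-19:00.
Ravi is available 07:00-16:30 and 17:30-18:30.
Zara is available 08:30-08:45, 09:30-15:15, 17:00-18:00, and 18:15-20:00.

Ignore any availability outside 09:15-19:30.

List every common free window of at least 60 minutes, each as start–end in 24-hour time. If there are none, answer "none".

Nikolai free within 07:00–20:00: 07:45–08:00, 08:30–20:00.
Sven free within 07:00–20:00: 09:15–11:45, 15:15–15:45, 17:00–18:45.
Nikolai ∩ Sven: 09:15–11:45, 15:15–15:45, 17:00–18:45.
Nikolai ∩ Sven ∩ Chen: 09:15–11:15, 17:30–18:00.
Nikolai ∩ Sven ∩ Chen ∩ Ravi: 09:15–11:15, 17:30–18:00.
Nikolai ∩ Sven ∩ Chen ∩ Ravi ∩ Zara: 09:30–11:15, 17:30–18:00.
Restricted to 09:15–19:30: 09:30–11:15, 17:30–18:00.
Windows ≥ 60 min: 09:30–11:15.

09:30–11:15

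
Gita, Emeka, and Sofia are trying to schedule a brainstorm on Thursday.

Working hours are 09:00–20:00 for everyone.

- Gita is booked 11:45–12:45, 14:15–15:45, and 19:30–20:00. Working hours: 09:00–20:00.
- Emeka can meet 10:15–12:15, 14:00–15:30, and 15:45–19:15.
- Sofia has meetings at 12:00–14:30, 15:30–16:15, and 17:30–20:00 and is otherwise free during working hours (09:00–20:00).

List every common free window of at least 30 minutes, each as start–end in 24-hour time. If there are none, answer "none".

Gita free within 09:00–20:00: 09:00–11:45, 12:45–14:15, 15:45–19:30.
Sofia free within 09:00–20:00: 09:00–12:00, 14:30–15:30, 16:15–17:30.
Gita ∩ Emeka: 10:15–11:45, 14:00–14:15, 15:45–19:15.
Gita ∩ Emeka ∩ Sofia: 10:15–11:45, 16:15–17:30.
Windows ≥ 30 min: 10:15–11:45, 16:15–17:30.

10:15–11:45, 16:15–17:30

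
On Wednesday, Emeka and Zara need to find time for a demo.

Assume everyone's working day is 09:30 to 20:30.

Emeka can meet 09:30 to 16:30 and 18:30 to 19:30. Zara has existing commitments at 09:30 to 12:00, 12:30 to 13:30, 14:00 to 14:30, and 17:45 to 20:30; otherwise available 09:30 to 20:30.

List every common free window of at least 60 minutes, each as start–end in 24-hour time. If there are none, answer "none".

Zara free within 09:30–20:30: 12:00–12:30, 13:30–14:00, 14:30–17:45.
Emeka ∩ Zara: 12:00–12:30, 13:30–14:00, 14:30–16:30.
Windows ≥ 60 min: 14:30–16:30.

14:30–16:30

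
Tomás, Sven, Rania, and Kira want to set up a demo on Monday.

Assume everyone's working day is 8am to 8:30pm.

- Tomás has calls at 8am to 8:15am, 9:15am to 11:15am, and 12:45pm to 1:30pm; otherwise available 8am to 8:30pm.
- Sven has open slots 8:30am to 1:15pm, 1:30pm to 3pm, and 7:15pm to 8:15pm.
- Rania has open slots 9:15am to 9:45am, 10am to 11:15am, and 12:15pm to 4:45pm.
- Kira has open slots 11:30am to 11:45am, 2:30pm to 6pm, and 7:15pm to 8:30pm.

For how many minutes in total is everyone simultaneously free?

30 minutes

Tomás free within 08:00–20:30: 08:15–09:15, 11:15–12:45, 13:30–20:30.
Tomás ∩ Sven: 08:30–09:15, 11:15–12:45, 13:30–15:00, 19:15–20:15.
Tomás ∩ Sven ∩ Rania: 12:15–12:45, 13:30–15:00.
Tomás ∩ Sven ∩ Rania ∩ Kira: 14:30–15:00.
Total common minutes: 30.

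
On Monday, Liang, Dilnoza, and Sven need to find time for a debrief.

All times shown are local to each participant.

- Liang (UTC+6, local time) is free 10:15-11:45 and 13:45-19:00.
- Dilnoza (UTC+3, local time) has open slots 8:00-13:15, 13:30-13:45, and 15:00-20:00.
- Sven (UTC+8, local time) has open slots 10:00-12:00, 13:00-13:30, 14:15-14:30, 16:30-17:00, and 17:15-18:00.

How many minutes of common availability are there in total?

Liang → UTC: 04:15–05:45, 07:45–13:00.
Dilnoza → UTC: 05:00–10:15, 10:30–10:45, 12:00–17:00.
Sven → UTC: 02:00–04:00, 05:00–05:30, 06:15–06:30, 08:30–09:00, 09:15–10:00.
Liang ∩ Dilnoza: 05:00–05:45, 07:45–10:15, 10:30–10:45, 12:00–13:00.
Liang ∩ Dilnoza ∩ Sven: 05:00–05:30, 08:30–09:00, 09:15–10:00.
Total common minutes: 30 + 30 + 45 = 105.

105 minutes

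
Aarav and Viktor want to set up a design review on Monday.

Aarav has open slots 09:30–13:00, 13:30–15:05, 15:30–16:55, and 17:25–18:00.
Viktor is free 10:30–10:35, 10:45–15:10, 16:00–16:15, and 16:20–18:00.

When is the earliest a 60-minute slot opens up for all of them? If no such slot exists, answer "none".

10:45

Aarav ∩ Viktor: 10:30–10:35, 10:45–13:00, 13:30–15:05, 16:00–16:15, 16:20–16:55, 17:25–18:00.
Windows ≥ 60 min: 10:45–13:00, 13:30–15:05.
Earliest such window starts at 10:45.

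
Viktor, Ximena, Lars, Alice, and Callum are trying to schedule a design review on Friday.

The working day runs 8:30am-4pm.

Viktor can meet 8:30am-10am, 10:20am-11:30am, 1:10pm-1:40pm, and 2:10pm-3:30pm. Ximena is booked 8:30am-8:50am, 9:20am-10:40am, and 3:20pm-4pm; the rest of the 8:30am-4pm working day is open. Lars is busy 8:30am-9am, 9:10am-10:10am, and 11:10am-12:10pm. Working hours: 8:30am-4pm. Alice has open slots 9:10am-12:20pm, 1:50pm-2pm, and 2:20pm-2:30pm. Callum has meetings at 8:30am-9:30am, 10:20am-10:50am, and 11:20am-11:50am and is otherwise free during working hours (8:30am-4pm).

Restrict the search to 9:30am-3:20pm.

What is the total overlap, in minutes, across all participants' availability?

Ximena free within 08:30–16:00: 08:50–09:20, 10:40–15:20.
Lars free within 08:30–16:00: 09:00–09:10, 10:10–11:10, 12:10–16:00.
Callum free within 08:30–16:00: 09:30–10:20, 10:50–11:20, 11:50–16:00.
Viktor ∩ Ximena: 08:50–09:20, 10:40–11:30, 13:10–13:40, 14:10–15:20.
Viktor ∩ Ximena ∩ Lars: 09:00–09:10, 10:40–11:10, 13:10–13:40, 14:10–15:20.
Viktor ∩ Ximena ∩ Lars ∩ Alice: 10:40–11:10, 14:20–14:30.
Viktor ∩ Ximena ∩ Lars ∩ Alice ∩ Callum: 10:50–11:10, 14:20–14:30.
Restricted to 09:30–15:20: 10:50–11:10, 14:20–14:30.
Total common minutes: 20 + 10 = 30.

30 minutes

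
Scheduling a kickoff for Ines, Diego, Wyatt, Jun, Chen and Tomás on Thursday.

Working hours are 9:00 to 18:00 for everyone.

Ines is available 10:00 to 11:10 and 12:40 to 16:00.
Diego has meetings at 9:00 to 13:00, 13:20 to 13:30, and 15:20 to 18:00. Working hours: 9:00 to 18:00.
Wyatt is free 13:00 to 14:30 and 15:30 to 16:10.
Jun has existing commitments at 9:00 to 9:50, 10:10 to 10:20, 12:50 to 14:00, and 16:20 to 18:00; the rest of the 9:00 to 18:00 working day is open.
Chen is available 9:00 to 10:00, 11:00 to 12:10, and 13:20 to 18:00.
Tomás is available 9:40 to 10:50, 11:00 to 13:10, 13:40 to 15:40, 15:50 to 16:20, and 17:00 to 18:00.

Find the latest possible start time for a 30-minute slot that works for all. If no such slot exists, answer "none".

Diego free within 09:00–18:00: 13:00–13:20, 13:30–15:20.
Jun free within 09:00–18:00: 09:50–10:10, 10:20–12:50, 14:00–16:20.
Ines ∩ Diego: 13:00–13:20, 13:30–15:20.
Ines ∩ Diego ∩ Wyatt: 13:00–13:20, 13:30–14:30.
Ines ∩ Diego ∩ Wyatt ∩ Jun: 14:00–14:30.
Ines ∩ Diego ∩ Wyatt ∩ Jun ∩ Chen: 14:00–14:30.
Ines ∩ Diego ∩ Wyatt ∩ Jun ∩ Chen ∩ Tomás: 14:00–14:30.
Windows ≥ 30 min: 14:00–14:30.
Latest start in the last window 14:00–14:30 is 14:30 − 30 min = 14:00.

14:00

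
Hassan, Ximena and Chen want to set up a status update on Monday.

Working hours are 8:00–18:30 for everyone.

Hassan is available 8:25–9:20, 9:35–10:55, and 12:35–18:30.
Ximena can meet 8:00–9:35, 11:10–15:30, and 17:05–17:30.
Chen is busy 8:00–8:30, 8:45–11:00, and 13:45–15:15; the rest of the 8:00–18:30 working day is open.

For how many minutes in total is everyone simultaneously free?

125 minutes

Chen free within 08:00–18:30: 08:30–08:45, 11:00–13:45, 15:15–18:30.
Hassan ∩ Ximena: 08:25–09:20, 12:35–15:30, 17:05–17:30.
Hassan ∩ Ximena ∩ Chen: 08:30–08:45, 12:35–13:45, 15:15–15:30, 17:05–17:30.
Total common minutes: 15 + 70 + 15 + 25 = 125.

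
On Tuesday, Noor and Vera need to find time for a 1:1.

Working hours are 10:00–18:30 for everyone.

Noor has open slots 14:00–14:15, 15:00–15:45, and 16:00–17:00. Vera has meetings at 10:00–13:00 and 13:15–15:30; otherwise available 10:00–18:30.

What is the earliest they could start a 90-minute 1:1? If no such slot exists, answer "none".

Vera free within 10:00–18:30: 13:00–13:15, 15:30–18:30.
Noor ∩ Vera: 15:30–15:45, 16:00–17:00.
Windows ≥ 90 min: (none).

none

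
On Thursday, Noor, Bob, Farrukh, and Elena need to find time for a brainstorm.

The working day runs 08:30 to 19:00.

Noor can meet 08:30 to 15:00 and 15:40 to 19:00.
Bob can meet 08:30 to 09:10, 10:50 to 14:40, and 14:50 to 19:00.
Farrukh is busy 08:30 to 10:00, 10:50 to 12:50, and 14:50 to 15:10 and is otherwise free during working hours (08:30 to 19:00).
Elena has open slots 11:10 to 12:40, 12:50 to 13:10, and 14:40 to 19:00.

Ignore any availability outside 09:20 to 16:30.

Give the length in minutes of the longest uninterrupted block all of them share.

Farrukh free within 08:30–19:00: 10:00–10:50, 12:50–14:50, 15:10–19:00.
Noor ∩ Bob: 08:30–09:10, 10:50–14:40, 14:50–15:00, 15:40–19:00.
Noor ∩ Bob ∩ Farrukh: 12:50–14:40, 15:40–19:00.
Noor ∩ Bob ∩ Farrukh ∩ Elena: 12:50–13:10, 15:40–19:00.
Restricted to 09:20–16:30: 12:50–13:10, 15:40–16:30.
Common window lengths: 20, 50 min; longest is 50.

50 minutes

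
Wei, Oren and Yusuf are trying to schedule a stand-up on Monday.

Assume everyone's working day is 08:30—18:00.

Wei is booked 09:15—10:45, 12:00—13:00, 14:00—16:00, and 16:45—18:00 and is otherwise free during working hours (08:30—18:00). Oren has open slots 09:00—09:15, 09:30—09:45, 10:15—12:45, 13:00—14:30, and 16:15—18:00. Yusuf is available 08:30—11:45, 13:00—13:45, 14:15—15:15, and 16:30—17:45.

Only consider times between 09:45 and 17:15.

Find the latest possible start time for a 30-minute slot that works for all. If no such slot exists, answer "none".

13:15

Wei free within 08:30–18:00: 08:30–09:15, 10:45–12:00, 13:00–14:00, 16:00–16:45.
Wei ∩ Oren: 09:00–09:15, 10:45–12:00, 13:00–14:00, 16:15–16:45.
Wei ∩ Oren ∩ Yusuf: 09:00–09:15, 10:45–11:45, 13:00–13:45, 16:30–16:45.
Restricted to 09:45–17:15: 10:45–11:45, 13:00–13:45, 16:30–16:45.
Windows ≥ 30 min: 10:45–11:45, 13:00–13:45.
Latest start in the last window 13:00–13:45 is 13:45 − 30 min = 13:15.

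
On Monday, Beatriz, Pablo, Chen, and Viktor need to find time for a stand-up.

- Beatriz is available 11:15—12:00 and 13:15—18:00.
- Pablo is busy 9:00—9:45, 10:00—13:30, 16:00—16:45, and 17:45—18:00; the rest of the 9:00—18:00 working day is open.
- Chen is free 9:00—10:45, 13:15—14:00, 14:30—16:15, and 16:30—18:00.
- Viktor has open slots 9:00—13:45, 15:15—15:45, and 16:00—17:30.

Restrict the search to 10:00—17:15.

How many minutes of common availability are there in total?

75 minutes

Pablo free within 09:00–18:00: 09:45–10:00, 13:30–16:00, 16:45–17:45.
Beatriz ∩ Pablo: 13:30–16:00, 16:45–17:45.
Beatriz ∩ Pablo ∩ Chen: 13:30–14:00, 14:30–16:00, 16:45–17:45.
Beatriz ∩ Pablo ∩ Chen ∩ Viktor: 13:30–13:45, 15:15–15:45, 16:45–17:30.
Restricted to 10:00–17:15: 13:30–13:45, 15:15–15:45, 16:45–17:15.
Total common minutes: 15 + 30 + 30 = 75.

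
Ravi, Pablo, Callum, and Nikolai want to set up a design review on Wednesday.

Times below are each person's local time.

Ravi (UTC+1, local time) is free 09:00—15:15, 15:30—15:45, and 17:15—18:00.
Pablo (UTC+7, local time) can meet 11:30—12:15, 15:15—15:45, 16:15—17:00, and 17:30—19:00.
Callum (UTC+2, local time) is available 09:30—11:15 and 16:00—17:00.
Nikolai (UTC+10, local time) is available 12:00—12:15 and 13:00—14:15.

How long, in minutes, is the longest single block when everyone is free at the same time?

Ravi → UTC: 08:00–14:15, 14:30–14:45, 16:15–17:00.
Pablo → UTC: 04:30–05:15, 08:15–08:45, 09:15–10:00, 10:30–12:00.
Callum → UTC: 07:30–09:15, 14:00–15:00.
Nikolai → UTC: 02:00–02:15, 03:00–04:15.
Ravi ∩ Pablo: 08:15–08:45, 09:15–10:00, 10:30–12:00.
Ravi ∩ Pablo ∩ Callum: 08:15–08:45.
Ravi ∩ Pablo ∩ Callum ∩ Nikolai: (none).
No common window.

0 minutes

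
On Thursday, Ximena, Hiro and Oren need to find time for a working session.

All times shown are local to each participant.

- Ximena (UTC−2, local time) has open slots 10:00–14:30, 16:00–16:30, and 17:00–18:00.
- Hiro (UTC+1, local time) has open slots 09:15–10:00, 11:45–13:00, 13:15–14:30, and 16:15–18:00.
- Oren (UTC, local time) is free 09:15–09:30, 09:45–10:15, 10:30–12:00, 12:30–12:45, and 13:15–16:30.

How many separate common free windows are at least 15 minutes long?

Ximena → UTC: 12:00–16:30, 18:00–18:30, 19:00–20:00.
Hiro → UTC: 08:15–09:00, 10:45–12:00, 12:15–13:30, 15:15–17:00.
Oren → UTC: 09:15–09:30, 09:45–10:15, 10:30–12:00, 12:30–12:45, 13:15–16:30.
Ximena ∩ Hiro: 12:15–13:30, 15:15–16:30.
Ximena ∩ Hiro ∩ Oren: 12:30–12:45, 13:15–13:30, 15:15–16:30.
Windows ≥ 15 min: 12:30–12:45, 13:15–13:30, 15:15–16:30.
That's 3 windows.

3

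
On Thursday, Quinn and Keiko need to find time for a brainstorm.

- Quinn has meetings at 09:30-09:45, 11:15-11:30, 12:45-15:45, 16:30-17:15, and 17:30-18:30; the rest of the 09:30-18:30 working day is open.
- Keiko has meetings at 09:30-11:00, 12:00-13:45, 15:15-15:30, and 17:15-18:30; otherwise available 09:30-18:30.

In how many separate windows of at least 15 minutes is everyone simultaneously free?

3

Quinn free within 09:30–18:30: 09:45–11:15, 11:30–12:45, 15:45–16:30, 17:15–17:30.
Keiko free within 09:30–18:30: 11:00–12:00, 13:45–15:15, 15:30–17:15.
Quinn ∩ Keiko: 11:00–11:15, 11:30–12:00, 15:45–16:30.
Windows ≥ 15 min: 11:00–11:15, 11:30–12:00, 15:45–16:30.
That's 3 windows.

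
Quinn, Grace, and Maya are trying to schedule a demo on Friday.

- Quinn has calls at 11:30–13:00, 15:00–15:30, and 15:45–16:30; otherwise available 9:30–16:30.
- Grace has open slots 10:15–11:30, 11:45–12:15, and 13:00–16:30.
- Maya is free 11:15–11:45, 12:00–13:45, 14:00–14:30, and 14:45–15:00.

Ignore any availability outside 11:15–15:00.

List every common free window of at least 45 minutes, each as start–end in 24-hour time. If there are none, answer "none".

Quinn free within 09:30–16:30: 09:30–11:30, 13:00–15:00, 15:30–15:45.
Quinn ∩ Grace: 10:15–11:30, 13:00–15:00, 15:30–15:45.
Quinn ∩ Grace ∩ Maya: 11:15–11:30, 13:00–13:45, 14:00–14:30, 14:45–15:00.
Restricted to 11:15–15:00: 11:15–11:30, 13:00–13:45, 14:00–14:30, 14:45–15:00.
Windows ≥ 45 min: 13:00–13:45.

13:00–13:45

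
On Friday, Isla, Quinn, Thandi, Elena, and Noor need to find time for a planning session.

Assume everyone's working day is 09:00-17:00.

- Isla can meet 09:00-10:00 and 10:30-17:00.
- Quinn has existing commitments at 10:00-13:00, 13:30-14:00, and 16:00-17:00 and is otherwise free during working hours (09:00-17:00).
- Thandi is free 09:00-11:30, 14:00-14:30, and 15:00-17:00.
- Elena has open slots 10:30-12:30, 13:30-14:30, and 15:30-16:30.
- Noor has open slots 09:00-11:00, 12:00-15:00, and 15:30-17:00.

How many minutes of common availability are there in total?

60 minutes

Quinn free within 09:00–17:00: 09:00–10:00, 13:00–13:30, 14:00–16:00.
Isla ∩ Quinn: 09:00–10:00, 13:00–13:30, 14:00–16:00.
Isla ∩ Quinn ∩ Thandi: 09:00–10:00, 14:00–14:30, 15:00–16:00.
Isla ∩ Quinn ∩ Thandi ∩ Elena: 14:00–14:30, 15:30–16:00.
Isla ∩ Quinn ∩ Thandi ∩ Elena ∩ Noor: 14:00–14:30, 15:30–16:00.
Total common minutes: 30 + 30 = 60.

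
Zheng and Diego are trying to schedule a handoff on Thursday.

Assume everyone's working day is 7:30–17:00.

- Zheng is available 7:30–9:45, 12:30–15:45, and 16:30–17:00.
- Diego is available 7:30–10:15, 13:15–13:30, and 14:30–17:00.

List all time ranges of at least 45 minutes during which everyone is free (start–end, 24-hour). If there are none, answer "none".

07:30–09:45, 14:30–15:45

Zheng ∩ Diego: 07:30–09:45, 13:15–13:30, 14:30–15:45, 16:30–17:00.
Windows ≥ 45 min: 07:30–09:45, 14:30–15:45.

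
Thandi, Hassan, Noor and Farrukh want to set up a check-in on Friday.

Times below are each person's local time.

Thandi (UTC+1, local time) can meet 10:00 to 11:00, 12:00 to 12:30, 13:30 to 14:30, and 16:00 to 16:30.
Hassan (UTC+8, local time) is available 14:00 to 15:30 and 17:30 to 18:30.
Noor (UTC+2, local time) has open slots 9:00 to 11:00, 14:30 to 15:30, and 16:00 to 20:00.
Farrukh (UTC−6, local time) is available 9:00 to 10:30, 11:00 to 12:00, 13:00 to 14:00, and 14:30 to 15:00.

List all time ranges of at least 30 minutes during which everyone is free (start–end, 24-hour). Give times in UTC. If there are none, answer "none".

Thandi → UTC: 09:00–10:00, 11:00–11:30, 12:30–13:30, 15:00–15:30.
Hassan → UTC: 06:00–07:30, 09:30–10:30.
Noor → UTC: 07:00–09:00, 12:30–13:30, 14:00–18:00.
Farrukh → UTC: 15:00–16:30, 17:00–18:00, 19:00–20:00, 20:30–21:00.
Thandi ∩ Hassan: 09:30–10:00.
Thandi ∩ Hassan ∩ Noor: (none).
Thandi ∩ Hassan ∩ Noor ∩ Farrukh: (none).
Windows ≥ 30 min: (none).

none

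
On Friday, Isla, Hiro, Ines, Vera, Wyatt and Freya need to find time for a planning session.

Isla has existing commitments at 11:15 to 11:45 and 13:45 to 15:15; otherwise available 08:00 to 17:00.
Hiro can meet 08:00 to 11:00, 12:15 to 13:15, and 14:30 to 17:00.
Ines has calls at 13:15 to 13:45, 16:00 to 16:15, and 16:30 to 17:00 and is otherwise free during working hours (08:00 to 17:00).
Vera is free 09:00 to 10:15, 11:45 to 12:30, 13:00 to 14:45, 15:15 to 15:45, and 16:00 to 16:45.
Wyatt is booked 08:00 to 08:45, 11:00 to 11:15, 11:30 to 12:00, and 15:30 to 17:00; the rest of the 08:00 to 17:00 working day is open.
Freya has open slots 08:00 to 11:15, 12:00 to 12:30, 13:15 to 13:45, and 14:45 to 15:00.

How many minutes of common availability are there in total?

Isla free within 08:00–17:00: 08:00–11:15, 11:45–13:45, 15:15–17:00.
Ines free within 08:00–17:00: 08:00–13:15, 13:45–16:00, 16:15–16:30.
Wyatt free within 08:00–17:00: 08:45–11:00, 11:15–11:30, 12:00–15:30.
Isla ∩ Hiro: 08:00–11:00, 12:15–13:15, 15:15–17:00.
Isla ∩ Hiro ∩ Ines: 08:00–11:00, 12:15–13:15, 15:15–16:00, 16:15–16:30.
Isla ∩ Hiro ∩ Ines ∩ Vera: 09:00–10:15, 12:15–12:30, 13:00–13:15, 15:15–15:45, 16:15–16:30.
Isla ∩ Hiro ∩ Ines ∩ Vera ∩ Wyatt: 09:00–10:15, 12:15–12:30, 13:00–13:15, 15:15–15:30.
Isla ∩ Hiro ∩ Ines ∩ Vera ∩ Wyatt ∩ Freya: 09:00–10:15, 12:15–12:30.
Total common minutes: 75 + 15 = 90.

90 minutes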